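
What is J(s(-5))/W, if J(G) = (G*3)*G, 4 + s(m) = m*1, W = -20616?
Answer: -81/6872 ≈ -0.011787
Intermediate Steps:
s(m) = -4 + m (s(m) = -4 + m*1 = -4 + m)
J(G) = 3*G² (J(G) = (3*G)*G = 3*G²)
J(s(-5))/W = (3*(-4 - 5)²)/(-20616) = (3*(-9)²)*(-1/20616) = (3*81)*(-1/20616) = 243*(-1/20616) = -81/6872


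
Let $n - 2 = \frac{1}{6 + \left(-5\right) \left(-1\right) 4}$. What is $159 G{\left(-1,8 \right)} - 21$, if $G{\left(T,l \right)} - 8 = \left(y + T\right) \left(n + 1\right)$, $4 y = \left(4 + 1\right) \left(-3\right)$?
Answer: $- \frac{108555}{104} \approx -1043.8$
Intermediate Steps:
$n = \frac{53}{26}$ ($n = 2 + \frac{1}{6 + \left(-5\right) \left(-1\right) 4} = 2 + \frac{1}{6 + 5 \cdot 4} = 2 + \frac{1}{6 + 20} = 2 + \frac{1}{26} = \frac{53}{26} \approx 2.0385$)
$y = - \frac{15}{4}$ ($y = \frac{\left(4 + 1\right) \left(-3\right)}{4} = \frac{5 \left(-3\right)}{4} = \frac{1}{4} \left(-15\right) = - \frac{15}{4} \approx -3.75$)
$G{\left(T,l \right)} = - \frac{353}{104} + \frac{79 T}{26}$ ($G{\left(T,l \right)} = 8 + \left(- \frac{15}{4} + T\right) \left(\frac{53}{26} + 1\right) = 8 + \left(- \frac{15}{4} + T\right) \frac{79}{26} = 8 + \left(- \frac{1185}{104} + \frac{79 T}{26}\right) = - \frac{353}{104} + \frac{79 T}{26}$)
$159 G{\left(-1,8 \right)} - 21 = 159 \left(- \frac{353}{104} + \frac{79}{26} \left(-1\right)\right) - 21 = 159 \left(- \frac{353}{104} - \frac{79}{26}\right) - 21 = 159 \left(- \frac{669}{104}\right) - 21 = - \frac{106371}{104} - 21 = - \frac{108555}{104}$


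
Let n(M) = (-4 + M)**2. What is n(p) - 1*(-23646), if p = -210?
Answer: 69442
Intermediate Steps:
n(p) - 1*(-23646) = (-4 - 210)**2 - 1*(-23646) = (-214)**2 + 23646 = 45796 + 23646 = 69442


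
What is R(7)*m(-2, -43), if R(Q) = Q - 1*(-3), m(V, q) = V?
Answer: -20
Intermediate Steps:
R(Q) = 3 + Q (R(Q) = Q + 3 = 3 + Q)
R(7)*m(-2, -43) = (3 + 7)*(-2) = 10*(-2) = -20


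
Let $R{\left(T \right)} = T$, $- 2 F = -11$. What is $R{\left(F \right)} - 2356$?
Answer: $- \frac{4701}{2} \approx -2350.5$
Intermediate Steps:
$F = \frac{11}{2}$ ($F = \left(- \frac{1}{2}\right) \left(-11\right) = \frac{11}{2} \approx 5.5$)
$R{\left(F \right)} - 2356 = \frac{11}{2} - 2356 = - \frac{4701}{2}$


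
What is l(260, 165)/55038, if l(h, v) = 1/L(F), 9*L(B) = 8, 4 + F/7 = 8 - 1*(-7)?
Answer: 3/146768 ≈ 2.0440e-5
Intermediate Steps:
F = 77 (F = -28 + 7*(8 - 1*(-7)) = -28 + 7*(8 + 7) = -28 + 7*15 = -28 + 105 = 77)
L(B) = 8/9 (L(B) = (1/9)*8 = 8/9)
l(h, v) = 9/8 (l(h, v) = 1/(8/9) = 9/8)
l(260, 165)/55038 = (9/8)/55038 = (9/8)*(1/55038) = 3/146768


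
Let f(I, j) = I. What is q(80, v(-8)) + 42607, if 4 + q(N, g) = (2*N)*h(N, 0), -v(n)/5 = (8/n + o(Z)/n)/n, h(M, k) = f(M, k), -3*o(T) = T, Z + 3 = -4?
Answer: 55403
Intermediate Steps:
Z = -7 (Z = -3 - 4 = -7)
o(T) = -T/3
h(M, k) = M
v(n) = -155/(3*n²) (v(n) = -5*(8/n + (-⅓*(-7))/n)/n = -5*(8/n + 7/(3*n))/n = -5*31/(3*n)/n = -155/(3*n²))
q(N, g) = -4 + 2*N² (q(N, g) = -4 + (2*N)*N = -4 + 2*N²)
q(80, v(-8)) + 42607 = (-4 + 2*80²) + 42607 = (-4 + 2*6400) + 42607 = (-4 + 12800) + 42607 = 12796 + 42607 = 55403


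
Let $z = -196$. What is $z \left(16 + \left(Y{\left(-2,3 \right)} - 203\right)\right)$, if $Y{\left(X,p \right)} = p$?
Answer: $36064$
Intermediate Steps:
$z \left(16 + \left(Y{\left(-2,3 \right)} - 203\right)\right) = - 196 \left(16 + \left(3 - 203\right)\right) = - 196 \left(16 - 200\right) = \left(-196\right) \left(-184\right) = 36064$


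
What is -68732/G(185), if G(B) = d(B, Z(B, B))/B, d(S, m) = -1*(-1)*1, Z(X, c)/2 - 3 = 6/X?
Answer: -12715420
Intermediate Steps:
Z(X, c) = 6 + 12/X (Z(X, c) = 6 + 2*(6/X) = 6 + 12/X)
d(S, m) = 1 (d(S, m) = 1*1 = 1)
G(B) = 1/B
-68732/G(185) = -68732/(1/185) = -68732/1/185 = -68732*185 = -12715420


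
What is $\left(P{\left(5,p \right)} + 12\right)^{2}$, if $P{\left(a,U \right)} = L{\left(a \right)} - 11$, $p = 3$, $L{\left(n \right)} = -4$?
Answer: $9$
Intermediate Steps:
$P{\left(a,U \right)} = -15$ ($P{\left(a,U \right)} = -4 - 11 = -15$)
$\left(P{\left(5,p \right)} + 12\right)^{2} = \left(-15 + 12\right)^{2} = \left(-3\right)^{2} = 9$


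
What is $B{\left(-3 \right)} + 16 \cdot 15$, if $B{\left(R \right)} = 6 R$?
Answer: $222$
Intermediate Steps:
$B{\left(-3 \right)} + 16 \cdot 15 = 6 \left(-3\right) + 16 \cdot 15 = -18 + 240 = 222$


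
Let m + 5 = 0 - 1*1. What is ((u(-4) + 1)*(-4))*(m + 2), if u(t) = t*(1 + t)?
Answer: 208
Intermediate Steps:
m = -6 (m = -5 + (0 - 1*1) = -5 + (0 - 1) = -5 - 1 = -6)
((u(-4) + 1)*(-4))*(m + 2) = ((-4*(1 - 4) + 1)*(-4))*(-6 + 2) = ((-4*(-3) + 1)*(-4))*(-4) = ((12 + 1)*(-4))*(-4) = (13*(-4))*(-4) = -52*(-4) = 208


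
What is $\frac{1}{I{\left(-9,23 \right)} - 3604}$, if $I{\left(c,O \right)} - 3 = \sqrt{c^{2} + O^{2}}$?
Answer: $- \frac{3601}{12966591} - \frac{\sqrt{610}}{12966591} \approx -0.00027962$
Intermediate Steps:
$I{\left(c,O \right)} = 3 + \sqrt{O^{2} + c^{2}}$ ($I{\left(c,O \right)} = 3 + \sqrt{c^{2} + O^{2}} = 3 + \sqrt{O^{2} + c^{2}}$)
$\frac{1}{I{\left(-9,23 \right)} - 3604} = \frac{1}{\left(3 + \sqrt{23^{2} + \left(-9\right)^{2}}\right) - 3604} = \frac{1}{\left(3 + \sqrt{529 + 81}\right) - 3604} = \frac{1}{\left(3 + \sqrt{610}\right) - 3604} = \frac{1}{-3601 + \sqrt{610}}$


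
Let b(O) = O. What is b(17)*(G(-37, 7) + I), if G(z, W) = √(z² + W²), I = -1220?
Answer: -20740 + 17*√1418 ≈ -20100.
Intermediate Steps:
G(z, W) = √(W² + z²)
b(17)*(G(-37, 7) + I) = 17*(√(7² + (-37)²) - 1220) = 17*(√(49 + 1369) - 1220) = 17*(√1418 - 1220) = 17*(-1220 + √1418) = -20740 + 17*√1418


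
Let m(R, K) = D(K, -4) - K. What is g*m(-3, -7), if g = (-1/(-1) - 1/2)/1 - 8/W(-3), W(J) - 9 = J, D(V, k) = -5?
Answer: -5/3 ≈ -1.6667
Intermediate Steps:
m(R, K) = -5 - K
W(J) = 9 + J
g = -⅚ (g = (-1/(-1) - 1/2)/1 - 8/(9 - 3) = (-1*(-1) - 1*½)*1 - 8/6 = (1 - ½)*1 - 8*⅙ = (½)*1 - 4/3 = ½ - 4/3 = -⅚ ≈ -0.83333)
g*m(-3, -7) = -5*(-5 - 1*(-7))/6 = -5*(-5 + 7)/6 = -⅚*2 = -5/3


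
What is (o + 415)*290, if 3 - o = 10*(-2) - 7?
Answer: 129050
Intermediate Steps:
o = 30 (o = 3 - (10*(-2) - 7) = 3 - (-20 - 7) = 3 - 1*(-27) = 3 + 27 = 30)
(o + 415)*290 = (30 + 415)*290 = 445*290 = 129050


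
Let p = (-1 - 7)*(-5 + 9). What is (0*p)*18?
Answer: 0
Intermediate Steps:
p = -32 (p = -8*4 = -32)
(0*p)*18 = (0*(-32))*18 = 0*18 = 0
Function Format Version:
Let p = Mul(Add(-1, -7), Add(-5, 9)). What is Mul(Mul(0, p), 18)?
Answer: 0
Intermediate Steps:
p = -32 (p = Mul(-8, 4) = -32)
Mul(Mul(0, p), 18) = Mul(Mul(0, -32), 18) = Mul(0, 18) = 0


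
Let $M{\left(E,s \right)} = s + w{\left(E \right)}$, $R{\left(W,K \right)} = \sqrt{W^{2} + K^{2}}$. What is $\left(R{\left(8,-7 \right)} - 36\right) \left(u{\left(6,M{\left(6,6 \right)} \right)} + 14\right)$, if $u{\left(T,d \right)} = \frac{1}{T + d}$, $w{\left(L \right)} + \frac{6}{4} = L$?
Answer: $- \frac{5568}{11} + \frac{464 \sqrt{113}}{33} \approx -356.72$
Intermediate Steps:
$w{\left(L \right)} = - \frac{3}{2} + L$
$R{\left(W,K \right)} = \sqrt{K^{2} + W^{2}}$
$M{\left(E,s \right)} = - \frac{3}{2} + E + s$ ($M{\left(E,s \right)} = s + \left(- \frac{3}{2} + E\right) = - \frac{3}{2} + E + s$)
$\left(R{\left(8,-7 \right)} - 36\right) \left(u{\left(6,M{\left(6,6 \right)} \right)} + 14\right) = \left(\sqrt{\left(-7\right)^{2} + 8^{2}} - 36\right) \left(\frac{1}{6 + \left(- \frac{3}{2} + 6 + 6\right)} + 14\right) = \left(\sqrt{49 + 64} - 36\right) \left(\frac{1}{6 + \frac{21}{2}} + 14\right) = \left(\sqrt{113} - 36\right) \left(\frac{1}{\frac{33}{2}} + 14\right) = \left(-36 + \sqrt{113}\right) \left(\frac{2}{33} + 14\right) = \left(-36 + \sqrt{113}\right) \frac{464}{33} = - \frac{5568}{11} + \frac{464 \sqrt{113}}{33}$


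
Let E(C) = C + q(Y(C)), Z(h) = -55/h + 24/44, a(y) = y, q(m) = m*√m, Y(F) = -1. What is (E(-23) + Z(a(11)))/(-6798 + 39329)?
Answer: -302/357841 - I/32531 ≈ -0.00084395 - 3.074e-5*I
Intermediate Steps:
q(m) = m^(3/2)
Z(h) = 6/11 - 55/h (Z(h) = -55/h + 24*(1/44) = -55/h + 6/11 = 6/11 - 55/h)
E(C) = C - I (E(C) = C + (-1)^(3/2) = C - I)
(E(-23) + Z(a(11)))/(-6798 + 39329) = ((-23 - I) + (6/11 - 55/11))/(-6798 + 39329) = ((-23 - I) + (6/11 - 55*1/11))/32531 = ((-23 - I) + (6/11 - 5))*(1/32531) = ((-23 - I) - 49/11)*(1/32531) = (-302/11 - I)*(1/32531) = -302/357841 - I/32531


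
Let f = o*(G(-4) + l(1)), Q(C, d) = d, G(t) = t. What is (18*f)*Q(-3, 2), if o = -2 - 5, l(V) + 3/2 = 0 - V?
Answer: 1638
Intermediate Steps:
l(V) = -3/2 - V (l(V) = -3/2 + (0 - V) = -3/2 - V)
o = -7
f = 91/2 (f = -7*(-4 + (-3/2 - 1*1)) = -7*(-4 + (-3/2 - 1)) = -7*(-4 - 5/2) = -7*(-13/2) = 91/2 ≈ 45.500)
(18*f)*Q(-3, 2) = (18*(91/2))*2 = 819*2 = 1638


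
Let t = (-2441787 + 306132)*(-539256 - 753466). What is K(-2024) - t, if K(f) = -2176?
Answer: -2760808205086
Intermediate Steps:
t = 2760808202910 (t = -2135655*(-1292722) = 2760808202910)
K(-2024) - t = -2176 - 1*2760808202910 = -2176 - 2760808202910 = -2760808205086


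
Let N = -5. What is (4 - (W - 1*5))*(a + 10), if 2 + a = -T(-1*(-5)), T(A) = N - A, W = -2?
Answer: 198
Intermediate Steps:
T(A) = -5 - A
a = 8 (a = -2 - (-5 - (-1)*(-5)) = -2 - (-5 - 1*5) = -2 - (-5 - 5) = -2 - 1*(-10) = -2 + 10 = 8)
(4 - (W - 1*5))*(a + 10) = (4 - (-2 - 1*5))*(8 + 10) = (4 - (-2 - 5))*18 = (4 - 1*(-7))*18 = (4 + 7)*18 = 11*18 = 198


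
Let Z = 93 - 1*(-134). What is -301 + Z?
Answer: -74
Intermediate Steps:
Z = 227 (Z = 93 + 134 = 227)
-301 + Z = -301 + 227 = -74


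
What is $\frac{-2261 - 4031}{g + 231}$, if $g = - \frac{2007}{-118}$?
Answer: $- \frac{742456}{29265} \approx -25.37$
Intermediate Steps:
$g = \frac{2007}{118}$ ($g = \left(-2007\right) \left(- \frac{1}{118}\right) = \frac{2007}{118} \approx 17.008$)
$\frac{-2261 - 4031}{g + 231} = \frac{-2261 - 4031}{\frac{2007}{118} + 231} = - \frac{6292}{\frac{29265}{118}} = \left(-6292\right) \frac{118}{29265} = - \frac{742456}{29265}$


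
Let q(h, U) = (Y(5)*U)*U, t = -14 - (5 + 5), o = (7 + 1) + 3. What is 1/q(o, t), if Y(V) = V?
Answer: 1/2880 ≈ 0.00034722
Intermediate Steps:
o = 11 (o = 8 + 3 = 11)
t = -24 (t = -14 - 1*10 = -14 - 10 = -24)
q(h, U) = 5*U**2 (q(h, U) = (5*U)*U = 5*U**2)
1/q(o, t) = 1/(5*(-24)**2) = 1/(5*576) = 1/2880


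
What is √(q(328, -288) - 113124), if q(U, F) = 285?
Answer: I*√112839 ≈ 335.92*I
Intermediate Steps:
√(q(328, -288) - 113124) = √(285 - 113124) = √(-112839) = I*√112839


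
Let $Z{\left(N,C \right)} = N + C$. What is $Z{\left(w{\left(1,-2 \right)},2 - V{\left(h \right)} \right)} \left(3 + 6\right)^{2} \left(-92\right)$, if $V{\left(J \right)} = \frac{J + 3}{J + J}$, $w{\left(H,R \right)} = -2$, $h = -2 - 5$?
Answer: $\frac{14904}{7} \approx 2129.1$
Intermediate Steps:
$h = -7$
$V{\left(J \right)} = \frac{3 + J}{2 J}$
$Z{\left(N,C \right)} = C + N$
$Z{\left(w{\left(1,-2 \right)},2 - V{\left(h \right)} \right)} \left(3 + 6\right)^{2} \left(-92\right) = \left(\left(2 - \frac{3 - 7}{2 \left(-7\right)}\right) - 2\right) \left(3 + 6\right)^{2} \left(-92\right) = \left(\left(2 - \frac{1}{2} \left(- \frac{1}{7}\right) \left(-4\right)\right) - 2\right) 9^{2} \left(-92\right) = \left(\left(2 - \frac{2}{7}\right) - 2\right) 81 \left(-92\right) = \left(\frac{12}{7} - 2\right) 81 \left(-92\right) = \left(- \frac{2}{7}\right) 81 \left(-92\right) = \left(- \frac{162}{7}\right) \left(-92\right) = \frac{14904}{7}$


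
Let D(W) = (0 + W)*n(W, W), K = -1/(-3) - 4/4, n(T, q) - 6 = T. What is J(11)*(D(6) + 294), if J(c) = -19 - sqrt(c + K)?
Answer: -6954 - 122*sqrt(93) ≈ -8130.5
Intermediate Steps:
n(T, q) = 6 + T
K = -2/3 (K = -1*(-1/3) - 4*1/4 = 1/3 - 1 = -2/3 ≈ -0.66667)
D(W) = W*(6 + W) (D(W) = (0 + W)*(6 + W) = W*(6 + W))
J(c) = -19 - sqrt(-2/3 + c) (J(c) = -19 - sqrt(c - 2/3) = -19 - sqrt(-2/3 + c))
J(11)*(D(6) + 294) = (-19 - sqrt(-6 + 9*11)/3)*(6*(6 + 6) + 294) = (-19 - sqrt(-6 + 99)/3)*(6*12 + 294) = (-19 - sqrt(93)/3)*(72 + 294) = (-19 - sqrt(93)/3)*366 = -6954 - 122*sqrt(93)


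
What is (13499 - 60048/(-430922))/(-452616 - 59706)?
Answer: -2908538063/110385410442 ≈ -0.026349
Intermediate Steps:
(13499 - 60048/(-430922))/(-452616 - 59706) = (13499 - 60048*(-1/430922))/(-512322) = (13499 + 30024/215461)*(-1/512322) = (2908538063/215461)*(-1/512322) = -2908538063/110385410442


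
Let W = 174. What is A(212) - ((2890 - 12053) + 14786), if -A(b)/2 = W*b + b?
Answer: -79823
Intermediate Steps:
A(b) = -350*b (A(b) = -2*(174*b + b) = -350*b)
A(212) - ((2890 - 12053) + 14786) = -350*212 - ((2890 - 12053) + 14786) = -74200 - (-9163 + 14786) = -74200 - 1*5623 = -74200 - 5623 = -79823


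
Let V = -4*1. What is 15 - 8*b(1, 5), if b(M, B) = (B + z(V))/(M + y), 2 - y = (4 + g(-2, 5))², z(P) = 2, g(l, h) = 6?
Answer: 1511/97 ≈ 15.577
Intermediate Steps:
V = -4
y = -98 (y = 2 - (4 + 6)² = 2 - 1*10² = 2 - 1*100 = 2 - 100 = -98)
b(M, B) = (2 + B)/(-98 + M) (b(M, B) = (B + 2)/(M - 98) = (2 + B)/(-98 + M))
15 - 8*b(1, 5) = 15 - 8*(2 + 5)/(-98 + 1) = 15 - 8*7/(-97) = 15 - (-8)*7/97 = 15 - 8*(-7/97) = 15 + 56/97 = 1511/97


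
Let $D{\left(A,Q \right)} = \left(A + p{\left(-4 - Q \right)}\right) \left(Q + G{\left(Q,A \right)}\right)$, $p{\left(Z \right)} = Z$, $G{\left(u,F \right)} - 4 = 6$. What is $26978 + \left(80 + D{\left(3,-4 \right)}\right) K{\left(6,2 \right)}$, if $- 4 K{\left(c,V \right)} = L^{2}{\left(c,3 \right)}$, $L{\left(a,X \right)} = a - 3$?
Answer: $\frac{53515}{2} \approx 26758.0$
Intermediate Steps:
$L{\left(a,X \right)} = -3 + a$
$G{\left(u,F \right)} = 10$ ($G{\left(u,F \right)} = 4 + 6 = 10$)
$K{\left(c,V \right)} = - \frac{\left(-3 + c\right)^{2}}{4}$
$D{\left(A,Q \right)} = \left(10 + Q\right) \left(-4 + A - Q\right)$ ($D{\left(A,Q \right)} = \left(A - \left(4 + Q\right)\right) \left(Q + 10\right) = \left(-4 + A - Q\right) \left(10 + Q\right) = \left(10 + Q\right) \left(-4 + A - Q\right)$)
$26978 + \left(80 + D{\left(3,-4 \right)}\right) K{\left(6,2 \right)} = 26978 + \left(80 - -18\right) \left(- \frac{\left(-3 + 6\right)^{2}}{4}\right) = 26978 + \left(80 - -18\right) \left(- \frac{3^{2}}{4}\right) = 26978 + \left(80 - -18\right) \left(\left(- \frac{1}{4}\right) 9\right) = 26978 + \left(80 + 18\right) \left(- \frac{9}{4}\right) = 26978 + 98 \left(- \frac{9}{4}\right) = 26978 - \frac{441}{2} = \frac{53515}{2}$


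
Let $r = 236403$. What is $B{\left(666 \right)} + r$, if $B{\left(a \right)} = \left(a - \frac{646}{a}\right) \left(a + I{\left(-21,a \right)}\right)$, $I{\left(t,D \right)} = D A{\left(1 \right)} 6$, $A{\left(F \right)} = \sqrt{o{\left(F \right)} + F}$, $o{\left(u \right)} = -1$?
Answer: $679313$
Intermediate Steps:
$A{\left(F \right)} = \sqrt{-1 + F}$
$I{\left(t,D \right)} = 0$ ($I{\left(t,D \right)} = D \sqrt{-1 + 1} \cdot 6 = D \sqrt{0} \cdot 6 = D 0 \cdot 6 = 0 \cdot 6 = 0$)
$B{\left(a \right)} = a \left(a - \frac{646}{a}\right)$ ($B{\left(a \right)} = \left(a - \frac{646}{a}\right) \left(a + 0\right) = \left(a - \frac{646}{a}\right) a = a \left(a - \frac{646}{a}\right)$)
$B{\left(666 \right)} + r = \left(-646 + 666^{2}\right) + 236403 = \left(-646 + 443556\right) + 236403 = 442910 + 236403 = 679313$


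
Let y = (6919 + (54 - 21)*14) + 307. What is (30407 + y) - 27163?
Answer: 10932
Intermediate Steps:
y = 7688 (y = (6919 + 33*14) + 307 = (6919 + 462) + 307 = 7381 + 307 = 7688)
(30407 + y) - 27163 = (30407 + 7688) - 27163 = 38095 - 27163 = 10932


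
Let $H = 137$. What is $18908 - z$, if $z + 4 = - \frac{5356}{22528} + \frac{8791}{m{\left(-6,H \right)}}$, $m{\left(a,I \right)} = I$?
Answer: $\frac{14542869139}{771584} \approx 18848.0$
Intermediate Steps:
$z = \frac{46241133}{771584}$ ($z = -4 + \left(- \frac{5356}{22528} + \frac{8791}{137}\right) = -4 + \left(\left(-5356\right) \frac{1}{22528} + 8791 \cdot \frac{1}{137}\right) = -4 + \left(- \frac{1339}{5632} + \frac{8791}{137}\right) = -4 + \frac{49327469}{771584} = \frac{46241133}{771584} \approx 59.93$)
$18908 - z = 18908 - \frac{46241133}{771584} = \frac{14542869139}{771584}$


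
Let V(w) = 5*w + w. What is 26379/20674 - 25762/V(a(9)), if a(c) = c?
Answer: -265589561/558198 ≈ -475.80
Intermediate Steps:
V(w) = 6*w
26379/20674 - 25762/V(a(9)) = 26379/20674 - 25762/(6*9) = 26379*(1/20674) - 25762/54 = 26379/20674 - 25762*1/54 = 26379/20674 - 12881/27 = -265589561/558198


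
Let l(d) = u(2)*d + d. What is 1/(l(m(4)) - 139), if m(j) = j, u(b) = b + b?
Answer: -1/119 ≈ -0.0084034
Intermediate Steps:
u(b) = 2*b
l(d) = 5*d (l(d) = (2*2)*d + d = 4*d + d = 5*d)
1/(l(m(4)) - 139) = 1/(5*4 - 139) = 1/(20 - 139) = 1/(-119) = -1/119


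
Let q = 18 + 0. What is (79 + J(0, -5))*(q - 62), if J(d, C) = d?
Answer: -3476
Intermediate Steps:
q = 18
(79 + J(0, -5))*(q - 62) = (79 + 0)*(18 - 62) = 79*(-44) = -3476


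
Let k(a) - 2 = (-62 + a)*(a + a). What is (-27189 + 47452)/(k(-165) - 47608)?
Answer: 20263/27304 ≈ 0.74213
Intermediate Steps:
k(a) = 2 + 2*a*(-62 + a) (k(a) = 2 + (-62 + a)*(a + a) = 2 + (-62 + a)*(2*a) = 2 + 2*a*(-62 + a))
(-27189 + 47452)/(k(-165) - 47608) = (-27189 + 47452)/((2 - 124*(-165) + 2*(-165)²) - 47608) = 20263/((2 + 20460 + 2*27225) - 47608) = 20263/((2 + 20460 + 54450) - 47608) = 20263/(74912 - 47608) = 20263/27304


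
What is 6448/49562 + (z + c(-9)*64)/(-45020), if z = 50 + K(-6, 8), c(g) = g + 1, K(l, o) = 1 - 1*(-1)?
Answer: 7827187/55782031 ≈ 0.14032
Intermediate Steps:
K(l, o) = 2 (K(l, o) = 1 + 1 = 2)
c(g) = 1 + g
z = 52 (z = 50 + 2 = 52)
6448/49562 + (z + c(-9)*64)/(-45020) = 6448/49562 + (52 + (1 - 9)*64)/(-45020) = 6448*(1/49562) + (52 - 8*64)*(-1/45020) = 3224/24781 + (52 - 512)*(-1/45020) = 3224/24781 - 460*(-1/45020) = 3224/24781 + 23/2251 = 7827187/55782031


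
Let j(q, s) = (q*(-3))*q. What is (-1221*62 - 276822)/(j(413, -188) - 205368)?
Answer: 117508/239025 ≈ 0.49161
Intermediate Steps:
j(q, s) = -3*q**2 (j(q, s) = (-3*q)*q = -3*q**2)
(-1221*62 - 276822)/(j(413, -188) - 205368) = (-1221*62 - 276822)/(-3*413**2 - 205368) = (-75702 - 276822)/(-3*170569 - 205368) = -352524/(-511707 - 205368) = -352524/(-717075) = -352524*(-1/717075) = 117508/239025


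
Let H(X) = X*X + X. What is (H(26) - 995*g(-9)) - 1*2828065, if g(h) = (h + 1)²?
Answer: -2891043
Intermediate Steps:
g(h) = (1 + h)²
H(X) = X + X² (H(X) = X² + X = X + X²)
(H(26) - 995*g(-9)) - 1*2828065 = (26*(1 + 26) - 995*(1 - 9)²) - 1*2828065 = (26*27 - 995*(-8)²) - 2828065 = (702 - 995*64) - 2828065 = (702 - 63680) - 2828065 = -62978 - 2828065 = -2891043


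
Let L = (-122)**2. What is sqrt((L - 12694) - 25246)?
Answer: 4*I*sqrt(1441) ≈ 151.84*I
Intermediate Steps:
L = 14884
sqrt((L - 12694) - 25246) = sqrt((14884 - 12694) - 25246) = sqrt(2190 - 25246) = sqrt(-23056) = 4*I*sqrt(1441)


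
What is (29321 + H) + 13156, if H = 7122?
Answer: 49599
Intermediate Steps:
(29321 + H) + 13156 = (29321 + 7122) + 13156 = 36443 + 13156 = 49599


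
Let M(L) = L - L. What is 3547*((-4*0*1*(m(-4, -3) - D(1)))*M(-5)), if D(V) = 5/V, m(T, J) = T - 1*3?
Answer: 0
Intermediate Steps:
m(T, J) = -3 + T (m(T, J) = T - 3 = -3 + T)
M(L) = 0
3547*((-4*0*1*(m(-4, -3) - D(1)))*M(-5)) = 3547*(-4*0*1*((-3 - 4) - 5/1)*0) = 3547*(-0*(-7 - 5)*0) = 3547*(-0*(-12)*0) = 3547*(-4*0*0) = 3547*(0*0) = 3547*0 = 0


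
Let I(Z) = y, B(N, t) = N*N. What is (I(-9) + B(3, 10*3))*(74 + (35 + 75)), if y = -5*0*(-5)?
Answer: 1656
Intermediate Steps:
B(N, t) = N²
y = 0 (y = 0*(-5) = 0)
I(Z) = 0
(I(-9) + B(3, 10*3))*(74 + (35 + 75)) = (0 + 3²)*(74 + (35 + 75)) = (0 + 9)*(74 + 110) = 9*184 = 1656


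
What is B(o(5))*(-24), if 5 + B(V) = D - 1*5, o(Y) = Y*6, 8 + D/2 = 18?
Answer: -240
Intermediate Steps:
D = 20 (D = -16 + 2*18 = -16 + 36 = 20)
o(Y) = 6*Y
B(V) = 10 (B(V) = -5 + (20 - 1*5) = -5 + (20 - 5) = -5 + 15 = 10)
B(o(5))*(-24) = 10*(-24) = -240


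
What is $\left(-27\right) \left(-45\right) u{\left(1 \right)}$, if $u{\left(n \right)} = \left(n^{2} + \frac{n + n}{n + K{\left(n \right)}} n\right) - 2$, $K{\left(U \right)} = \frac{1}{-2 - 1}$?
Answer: $2430$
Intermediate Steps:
$K{\left(U \right)} = - \frac{1}{3}$ ($K{\left(U \right)} = \frac{1}{-3} = - \frac{1}{3}$)
$u{\left(n \right)} = -2 + n^{2} + \frac{2 n^{2}}{- \frac{1}{3} + n}$ ($u{\left(n \right)} = \left(n^{2} + \frac{n + n}{n - \frac{1}{3}} n\right) - 2 = \left(n^{2} + \frac{2 n}{- \frac{1}{3} + n} n\right) - 2 = \left(n^{2} + \frac{2 n^{2}}{- \frac{1}{3} + n}\right) - 2 = -2 + n^{2} + \frac{2 n^{2}}{- \frac{1}{3} + n}$)
$\left(-27\right) \left(-45\right) u{\left(1 \right)} = \left(-27\right) \left(-45\right) \frac{2 - 6 + 3 \cdot 1^{3} + 5 \cdot 1^{2}}{-1 + 3 \cdot 1} = 1215 \frac{2 - 6 + 3 \cdot 1 + 5 \cdot 1}{-1 + 3} = 1215 \frac{2 - 6 + 3 + 5}{2} = 1215 \cdot \frac{1}{2} \cdot 4 = 1215 \cdot 2 = 2430$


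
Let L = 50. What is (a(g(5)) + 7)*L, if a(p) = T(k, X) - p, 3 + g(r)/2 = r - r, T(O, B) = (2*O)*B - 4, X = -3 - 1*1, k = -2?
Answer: 1250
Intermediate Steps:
X = -4 (X = -3 - 1 = -4)
T(O, B) = -4 + 2*B*O (T(O, B) = 2*B*O - 4 = -4 + 2*B*O)
g(r) = -6 (g(r) = -6 + 2*(r - r) = -6 + 2*0 = -6 + 0 = -6)
a(p) = 12 - p (a(p) = (-4 + 2*(-4)*(-2)) - p = (-4 + 16) - p = 12 - p)
(a(g(5)) + 7)*L = ((12 - 1*(-6)) + 7)*50 = ((12 + 6) + 7)*50 = (18 + 7)*50 = 25*50 = 1250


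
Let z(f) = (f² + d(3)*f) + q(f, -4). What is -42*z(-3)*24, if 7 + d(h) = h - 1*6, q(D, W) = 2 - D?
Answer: -44352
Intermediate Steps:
d(h) = -13 + h (d(h) = -7 + (h - 1*6) = -7 + (h - 6) = -7 + (-6 + h) = -13 + h)
z(f) = 2 + f² - 11*f (z(f) = (f² + (-13 + 3)*f) + (2 - f) = (f² - 10*f) + (2 - f) = 2 + f² - 11*f)
-42*z(-3)*24 = -42*(2 + (-3)² - 11*(-3))*24 = -42*(2 + 9 + 33)*24 = -42*44*24 = -1848*24 = -44352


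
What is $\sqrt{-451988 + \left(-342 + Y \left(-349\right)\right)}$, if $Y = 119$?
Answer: $i \sqrt{493861} \approx 702.75 i$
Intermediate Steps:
$\sqrt{-451988 + \left(-342 + Y \left(-349\right)\right)} = \sqrt{-451988 + \left(-342 + 119 \left(-349\right)\right)} = \sqrt{-451988 - 41873} = \sqrt{-493861} = i \sqrt{493861}$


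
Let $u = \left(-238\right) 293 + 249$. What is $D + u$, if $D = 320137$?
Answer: $250652$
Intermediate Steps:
$u = -69485$ ($u = -69734 + 249 = -69485$)
$D + u = 320137 - 69485 = 250652$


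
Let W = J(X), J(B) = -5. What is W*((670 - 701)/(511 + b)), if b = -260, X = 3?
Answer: 155/251 ≈ 0.61753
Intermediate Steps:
W = -5
W*((670 - 701)/(511 + b)) = -5*(670 - 701)/(511 - 260) = -(-155)/251 = -5*(-31/251) = 155/251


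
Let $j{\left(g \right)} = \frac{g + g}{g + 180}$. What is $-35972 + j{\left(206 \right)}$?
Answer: $- \frac{6942390}{193} \approx -35971.0$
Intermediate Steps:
$j{\left(g \right)} = \frac{2 g}{180 + g}$
$-35972 + j{\left(206 \right)} = -35972 + 2 \cdot 206 \frac{1}{180 + 206} = -35972 + 2 \cdot 206 \cdot \frac{1}{386} = -35972 + \frac{206}{193} = - \frac{6942390}{193}$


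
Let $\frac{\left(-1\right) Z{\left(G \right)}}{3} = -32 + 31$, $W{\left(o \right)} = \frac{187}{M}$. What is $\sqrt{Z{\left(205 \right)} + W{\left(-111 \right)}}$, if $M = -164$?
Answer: $\frac{\sqrt{12505}}{82} \approx 1.3637$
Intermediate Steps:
$W{\left(o \right)} = - \frac{187}{164}$ ($W{\left(o \right)} = \frac{187}{-164} = 187 \left(- \frac{1}{164}\right) = - \frac{187}{164}$)
$Z{\left(G \right)} = 3$ ($Z{\left(G \right)} = - 3 \left(-32 + 31\right) = \left(-3\right) \left(-1\right) = 3$)
$\sqrt{Z{\left(205 \right)} + W{\left(-111 \right)}} = \sqrt{3 - \frac{187}{164}} = \sqrt{\frac{305}{164}} = \frac{\sqrt{12505}}{82}$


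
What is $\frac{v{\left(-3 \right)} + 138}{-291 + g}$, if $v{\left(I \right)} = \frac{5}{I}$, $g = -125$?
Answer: $- \frac{409}{1248} \approx -0.32772$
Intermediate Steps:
$\frac{v{\left(-3 \right)} + 138}{-291 + g} = \frac{\frac{5}{-3} + 138}{-291 - 125} = \frac{5 \left(- \frac{1}{3}\right) + 138}{-416} = \left(- \frac{5}{3} + 138\right) \left(- \frac{1}{416}\right) = \frac{409}{3} \left(- \frac{1}{416}\right) = - \frac{409}{1248}$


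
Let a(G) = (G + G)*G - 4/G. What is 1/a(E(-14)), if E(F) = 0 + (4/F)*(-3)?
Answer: -147/470 ≈ -0.31277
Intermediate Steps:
E(F) = -12/F (E(F) = 0 - 12/F = -12/F)
a(G) = -4/G + 2*G² (a(G) = (2*G)*G - 4/G = 2*G² - 4/G = -4/G + 2*G²)
1/a(E(-14)) = 1/(2*(-2 + (-12/(-14))³)/((-12/(-14)))) = 1/(2*(-2 + (-12*(-1/14))³)/((-12*(-1/14)))) = 1/(2*(-2 + (6/7)³)/(6/7)) = 1/(2*(7/6)*(-2 + 216/343)) = 1/(2*(7/6)*(-470/343)) = 1/(-470/147) = -147/470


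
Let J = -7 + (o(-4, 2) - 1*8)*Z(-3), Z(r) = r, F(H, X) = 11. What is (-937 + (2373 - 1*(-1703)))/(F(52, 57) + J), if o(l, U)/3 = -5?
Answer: 43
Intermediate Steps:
o(l, U) = -15 (o(l, U) = 3*(-5) = -15)
J = 62 (J = -7 + (-15 - 1*8)*(-3) = -7 + (-15 - 8)*(-3) = -7 - 23*(-3) = -7 + 69 = 62)
(-937 + (2373 - 1*(-1703)))/(F(52, 57) + J) = (-937 + (2373 - 1*(-1703)))/(11 + 62) = (-937 + (2373 + 1703))/73 = (-937 + 4076)*(1/73) = 3139*(1/73) = 43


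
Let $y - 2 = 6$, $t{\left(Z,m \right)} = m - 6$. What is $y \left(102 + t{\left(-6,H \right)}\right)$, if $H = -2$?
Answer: $752$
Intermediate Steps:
$t{\left(Z,m \right)} = -6 + m$
$y = 8$ ($y = 2 + 6 = 8$)
$y \left(102 + t{\left(-6,H \right)}\right) = 8 \left(102 - 8\right) = 8 \cdot 94 = 752$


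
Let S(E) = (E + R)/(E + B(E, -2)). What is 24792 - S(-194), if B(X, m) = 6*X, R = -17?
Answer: 33667325/1358 ≈ 24792.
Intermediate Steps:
S(E) = (-17 + E)/(7*E) (S(E) = (E - 17)/(E + 6*E) = (-17 + E)/((7*E)) = (-17 + E)*(1/(7*E)) = (-17 + E)/(7*E))
24792 - S(-194) = 24792 - (-17 - 194)/(7*(-194)) = 24792 - (-1)*(-211)/(7*194) = 24792 - 1*211/1358 = 24792 - 211/1358 = 33667325/1358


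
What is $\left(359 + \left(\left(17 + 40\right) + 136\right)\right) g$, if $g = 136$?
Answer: $75072$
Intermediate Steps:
$\left(359 + \left(\left(17 + 40\right) + 136\right)\right) g = \left(359 + \left(\left(17 + 40\right) + 136\right)\right) 136 = \left(359 + \left(57 + 136\right)\right) 136 = \left(359 + 193\right) 136 = 552 \cdot 136 = 75072$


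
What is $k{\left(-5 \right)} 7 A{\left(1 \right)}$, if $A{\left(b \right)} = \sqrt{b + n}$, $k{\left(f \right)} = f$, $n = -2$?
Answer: $- 35 i \approx - 35.0 i$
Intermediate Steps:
$A{\left(b \right)} = \sqrt{-2 + b}$ ($A{\left(b \right)} = \sqrt{b - 2} = \sqrt{-2 + b}$)
$k{\left(-5 \right)} 7 A{\left(1 \right)} = \left(-5\right) 7 \sqrt{-2 + 1} = - 35 \sqrt{-1} = - 35 i$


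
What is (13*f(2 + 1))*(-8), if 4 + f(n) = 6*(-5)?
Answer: 3536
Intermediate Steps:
f(n) = -34 (f(n) = -4 + 6*(-5) = -4 - 30 = -34)
(13*f(2 + 1))*(-8) = (13*(-34))*(-8) = -442*(-8) = 3536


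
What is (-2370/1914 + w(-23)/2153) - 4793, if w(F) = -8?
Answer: -3292718938/686807 ≈ -4794.2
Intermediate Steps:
(-2370/1914 + w(-23)/2153) - 4793 = (-2370/1914 - 8/2153) - 4793 = (-2370*1/1914 - 8*1/2153) - 4793 = (-395/319 - 8/2153) - 4793 = -852987/686807 - 4793 = -3292718938/686807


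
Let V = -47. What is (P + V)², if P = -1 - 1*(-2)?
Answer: 2116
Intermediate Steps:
P = 1 (P = -1 + 2 = 1)
(P + V)² = (1 - 47)² = (-46)² = 2116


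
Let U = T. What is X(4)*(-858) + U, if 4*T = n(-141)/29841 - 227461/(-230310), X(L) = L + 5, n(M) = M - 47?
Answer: -70758872468353/9163574280 ≈ -7721.8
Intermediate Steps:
n(M) = -47 + M
X(L) = 5 + L
T = 2248121807/9163574280 (T = ((-47 - 141)/29841 - 227461/(-230310))/4 = (-188*1/29841 - 227461*(-1/230310))/4 = (-188/29841 + 227461/230310)/4 = (1/4)*(2248121807/2290893570) = 2248121807/9163574280 ≈ 0.24533)
U = 2248121807/9163574280 ≈ 0.24533
X(4)*(-858) + U = (5 + 4)*(-858) + 2248121807/9163574280 = 9*(-858) + 2248121807/9163574280 = -7722 + 2248121807/9163574280 = -70758872468353/9163574280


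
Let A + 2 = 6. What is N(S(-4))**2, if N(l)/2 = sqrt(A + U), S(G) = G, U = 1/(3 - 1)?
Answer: 18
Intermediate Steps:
U = 1/2 ≈ 0.50000
A = 4 (A = -2 + 6 = 4)
N(l) = 3*sqrt(2) (N(l) = 2*sqrt(4 + 1/2) = 2*sqrt(9/2) = 2*(3*sqrt(2)/2) = 3*sqrt(2))
N(S(-4))**2 = (3*sqrt(2))**2 = 18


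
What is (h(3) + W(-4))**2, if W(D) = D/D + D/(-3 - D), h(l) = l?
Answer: 0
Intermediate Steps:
W(D) = 1 + D/(-3 - D)
(h(3) + W(-4))**2 = (3 + 3/(3 - 4))**2 = (3 + 3/(-1))**2 = (3 + 3*(-1))**2 = (3 - 3)**2 = 0**2 = 0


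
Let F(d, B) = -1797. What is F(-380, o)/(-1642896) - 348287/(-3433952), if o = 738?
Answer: 12049377727/117533875104 ≈ 0.10252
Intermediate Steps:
F(-380, o)/(-1642896) - 348287/(-3433952) = -1797/(-1642896) - 348287/(-3433952) = -1797*(-1/1642896) - 348287*(-1/3433952) = 599/547632 + 348287/3433952 = 12049377727/117533875104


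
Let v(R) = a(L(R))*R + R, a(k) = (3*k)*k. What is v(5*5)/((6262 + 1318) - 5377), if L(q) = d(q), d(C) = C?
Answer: 46900/2203 ≈ 21.289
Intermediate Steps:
L(q) = q
a(k) = 3*k²
v(R) = R + 3*R³ (v(R) = (3*R²)*R + R = 3*R³ + R = R + 3*R³)
v(5*5)/((6262 + 1318) - 5377) = (5*5 + 3*(5*5)³)/((6262 + 1318) - 5377) = (25 + 3*25³)/(7580 - 5377) = (25 + 3*15625)/2203 = (25 + 46875)/2203 = (1/2203)*46900 = 46900/2203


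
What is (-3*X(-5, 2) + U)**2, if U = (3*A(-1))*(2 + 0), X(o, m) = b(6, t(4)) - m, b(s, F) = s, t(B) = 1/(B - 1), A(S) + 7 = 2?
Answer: 1764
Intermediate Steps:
A(S) = -5 (A(S) = -7 + 2 = -5)
t(B) = 1/(-1 + B)
X(o, m) = 6 - m
U = -30 (U = (3*(-5))*(2 + 0) = -15*2 = -30)
(-3*X(-5, 2) + U)**2 = (-3*(6 - 1*2) - 30)**2 = (-3*(6 - 2) - 30)**2 = (-3*4 - 30)**2 = (-12 - 30)**2 = (-42)**2 = 1764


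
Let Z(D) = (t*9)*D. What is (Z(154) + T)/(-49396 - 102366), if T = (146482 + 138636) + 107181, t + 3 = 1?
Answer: -389527/151762 ≈ -2.5667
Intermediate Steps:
t = -2 (t = -3 + 1 = -2)
T = 392299 (T = 285118 + 107181 = 392299)
Z(D) = -18*D (Z(D) = (-2*9)*D = -18*D)
(Z(154) + T)/(-49396 - 102366) = (-18*154 + 392299)/(-49396 - 102366) = (-2772 + 392299)/(-151762) = 389527*(-1/151762) = -389527/151762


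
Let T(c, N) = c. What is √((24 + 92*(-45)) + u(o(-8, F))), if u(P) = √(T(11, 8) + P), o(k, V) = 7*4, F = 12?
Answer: √(-4116 + √39) ≈ 64.107*I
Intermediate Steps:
o(k, V) = 28
u(P) = √(11 + P)
√((24 + 92*(-45)) + u(o(-8, F))) = √((24 + 92*(-45)) + √(11 + 28)) = √((24 - 4140) + √39) = √(-4116 + √39)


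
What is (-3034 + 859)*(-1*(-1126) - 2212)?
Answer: 2362050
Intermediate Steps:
(-3034 + 859)*(-1*(-1126) - 2212) = -2175*(1126 - 2212) = -2175*(-1086) = 2362050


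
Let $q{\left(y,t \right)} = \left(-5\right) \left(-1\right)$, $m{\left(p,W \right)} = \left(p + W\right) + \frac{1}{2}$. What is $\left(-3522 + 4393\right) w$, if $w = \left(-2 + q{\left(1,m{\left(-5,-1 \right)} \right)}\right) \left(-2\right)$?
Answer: $-5226$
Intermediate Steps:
$m{\left(p,W \right)} = \frac{1}{2} + W + p$ ($m{\left(p,W \right)} = \left(W + p\right) + \frac{1}{2} = \frac{1}{2} + W + p$)
$q{\left(y,t \right)} = 5$
$w = -6$ ($w = \left(-2 + 5\right) \left(-2\right) = 3 \left(-2\right) = -6$)
$\left(-3522 + 4393\right) w = \left(-3522 + 4393\right) \left(-6\right) = 871 \left(-6\right) = -5226$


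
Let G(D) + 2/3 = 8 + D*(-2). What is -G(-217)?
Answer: -1324/3 ≈ -441.33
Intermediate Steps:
G(D) = 22/3 - 2*D (G(D) = -2/3 + (8 + D*(-2)) = -2/3 + (8 - 2*D) = 22/3 - 2*D)
-G(-217) = -(22/3 - 2*(-217)) = -(22/3 + 434) = -1*1324/3 = -1324/3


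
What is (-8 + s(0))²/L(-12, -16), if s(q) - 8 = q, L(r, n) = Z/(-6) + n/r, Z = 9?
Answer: 0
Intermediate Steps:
L(r, n) = -3/2 + n/r (L(r, n) = 9/(-6) + n/r = 9*(-⅙) + n/r = -3/2 + n/r)
s(q) = 8 + q
(-8 + s(0))²/L(-12, -16) = (-8 + (8 + 0))²/(-3/2 - 16/(-12)) = (-8 + 8)²/(-3/2 - 16*(-1/12)) = 0²/(-3/2 + 4/3) = 0/(-⅙) = -6*0 = 0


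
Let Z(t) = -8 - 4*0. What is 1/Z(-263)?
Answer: -1/8 ≈ -0.12500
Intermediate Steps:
Z(t) = -8 (Z(t) = -8 + 0 = -8)
1/Z(-263) = 1/(-8) = -1/8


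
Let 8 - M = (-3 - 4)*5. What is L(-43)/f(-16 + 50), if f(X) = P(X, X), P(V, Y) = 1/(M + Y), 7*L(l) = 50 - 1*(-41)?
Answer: 1001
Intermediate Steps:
M = 43 (M = 8 - (-3 - 4)*5 = 8 - (-7)*5 = 8 - 1*(-35) = 8 + 35 = 43)
L(l) = 13 (L(l) = (50 - 1*(-41))/7 = (50 + 41)/7 = (⅐)*91 = 13)
P(V, Y) = 1/(43 + Y)
f(X) = 1/(43 + X)
L(-43)/f(-16 + 50) = 13/(1/(43 + (-16 + 50))) = 13/(1/(43 + 34)) = 13/(1/77) = 13*77 = 1001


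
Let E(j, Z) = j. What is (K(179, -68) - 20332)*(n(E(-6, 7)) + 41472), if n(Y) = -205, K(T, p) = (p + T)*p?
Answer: -1150523960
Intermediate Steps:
K(T, p) = p*(T + p) (K(T, p) = (T + p)*p = p*(T + p))
(K(179, -68) - 20332)*(n(E(-6, 7)) + 41472) = (-68*(179 - 68) - 20332)*(-205 + 41472) = (-68*111 - 20332)*41267 = (-7548 - 20332)*41267 = -27880*41267 = -1150523960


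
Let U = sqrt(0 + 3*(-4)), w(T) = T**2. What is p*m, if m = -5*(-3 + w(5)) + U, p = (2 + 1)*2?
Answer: -660 + 12*I*sqrt(3) ≈ -660.0 + 20.785*I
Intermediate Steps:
U = 2*I*sqrt(3) (U = sqrt(0 - 12) = sqrt(-12) = 2*I*sqrt(3) ≈ 3.4641*I)
p = 6 (p = 3*2 = 6)
m = -110 + 2*I*sqrt(3) (m = -5*(-3 + 5**2) + 2*I*sqrt(3) = -5*(-3 + 25) + 2*I*sqrt(3) = -5*22 + 2*I*sqrt(3) = -110 + 2*I*sqrt(3) ≈ -110.0 + 3.4641*I)
p*m = 6*(-110 + 2*I*sqrt(3)) = -660 + 12*I*sqrt(3)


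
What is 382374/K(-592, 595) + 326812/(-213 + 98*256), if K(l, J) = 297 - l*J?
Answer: 124724875294/8769357875 ≈ 14.223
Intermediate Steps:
K(l, J) = 297 - J*l
382374/K(-592, 595) + 326812/(-213 + 98*256) = 382374/(297 - 1*595*(-592)) + 326812/(-213 + 98*256) = 382374/(297 + 352240) + 326812/(-213 + 25088) = 382374/352537 + 326812/24875 = 124724875294/8769357875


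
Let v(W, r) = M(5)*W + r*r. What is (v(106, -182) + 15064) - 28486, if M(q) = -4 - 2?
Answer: 19066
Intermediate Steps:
M(q) = -6
v(W, r) = r² - 6*W (v(W, r) = -6*W + r*r = -6*W + r² = r² - 6*W)
(v(106, -182) + 15064) - 28486 = (((-182)² - 6*106) + 15064) - 28486 = ((33124 - 636) + 15064) - 28486 = (32488 + 15064) - 28486 = 47552 - 28486 = 19066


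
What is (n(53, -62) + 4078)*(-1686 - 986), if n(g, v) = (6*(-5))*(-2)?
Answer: -11056736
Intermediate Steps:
n(g, v) = 60 (n(g, v) = -30*(-2) = 60)
(n(53, -62) + 4078)*(-1686 - 986) = (60 + 4078)*(-1686 - 986) = 4138*(-2672) = -11056736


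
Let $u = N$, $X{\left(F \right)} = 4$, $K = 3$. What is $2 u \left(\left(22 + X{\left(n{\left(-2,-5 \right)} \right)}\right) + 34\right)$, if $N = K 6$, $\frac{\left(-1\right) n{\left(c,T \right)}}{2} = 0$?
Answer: $2160$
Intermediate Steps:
$n{\left(c,T \right)} = 0$ ($n{\left(c,T \right)} = \left(-2\right) 0 = 0$)
$N = 18$ ($N = 3 \cdot 6 = 18$)
$u = 18$
$2 u \left(\left(22 + X{\left(n{\left(-2,-5 \right)} \right)}\right) + 34\right) = 2 \cdot 18 \left(\left(22 + 4\right) + 34\right) = 36 \left(26 + 34\right) = 36 \cdot 60 = 2160$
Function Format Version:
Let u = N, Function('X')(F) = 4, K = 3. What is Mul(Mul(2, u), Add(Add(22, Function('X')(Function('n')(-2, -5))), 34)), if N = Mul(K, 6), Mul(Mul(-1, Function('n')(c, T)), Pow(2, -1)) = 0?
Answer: 2160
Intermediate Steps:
Function('n')(c, T) = 0 (Function('n')(c, T) = Mul(-2, 0) = 0)
N = 18 (N = Mul(3, 6) = 18)
u = 18
Mul(Mul(2, u), Add(Add(22, Function('X')(Function('n')(-2, -5))), 34)) = Mul(Mul(2, 18), Add(Add(22, 4), 34)) = Mul(36, Add(26, 34)) = Mul(36, 60) = 2160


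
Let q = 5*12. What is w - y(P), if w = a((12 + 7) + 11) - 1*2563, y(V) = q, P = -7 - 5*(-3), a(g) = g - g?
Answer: -2623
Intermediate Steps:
a(g) = 0
P = 8 (P = -7 + 15 = 8)
q = 60
y(V) = 60
w = -2563 (w = 0 - 1*2563 = 0 - 2563 = -2563)
w - y(P) = -2563 - 1*60 = -2563 - 60 = -2623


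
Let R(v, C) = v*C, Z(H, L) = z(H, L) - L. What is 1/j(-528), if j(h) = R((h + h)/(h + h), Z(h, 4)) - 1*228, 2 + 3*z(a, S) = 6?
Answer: -3/692 ≈ -0.0043353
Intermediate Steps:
z(a, S) = 4/3 (z(a, S) = -2/3 + (1/3)*6 = -2/3 + 2 = 4/3)
Z(H, L) = 4/3 - L
R(v, C) = C*v
j(h) = -692/3 (j(h) = (4/3 - 1*4)*((h + h)/(h + h)) - 1*228 = (4/3 - 4)*((2*h)/((2*h))) - 228 = -8*2*h*1/(2*h)/3 - 228 = -8/3*1 - 228 = -8/3 - 228 = -692/3)
1/j(-528) = 1/(-692/3) = -3/692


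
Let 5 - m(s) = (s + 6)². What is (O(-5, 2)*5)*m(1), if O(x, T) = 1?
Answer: -220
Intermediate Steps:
m(s) = 5 - (6 + s)² (m(s) = 5 - (s + 6)² = 5 - (6 + s)²)
(O(-5, 2)*5)*m(1) = (1*5)*(5 - (6 + 1)²) = 5*(5 - 1*7²) = 5*(5 - 1*49) = 5*(5 - 49) = 5*(-44) = -220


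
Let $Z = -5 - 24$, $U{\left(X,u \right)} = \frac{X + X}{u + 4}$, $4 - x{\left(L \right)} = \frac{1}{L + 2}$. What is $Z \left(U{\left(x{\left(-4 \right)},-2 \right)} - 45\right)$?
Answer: $\frac{2349}{2} \approx 1174.5$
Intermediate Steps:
$x{\left(L \right)} = 4 - \frac{1}{2 + L}$ ($x{\left(L \right)} = 4 - \frac{1}{L + 2} = 4 - \frac{1}{2 + L}$)
$U{\left(X,u \right)} = \frac{2 X}{4 + u}$
$Z = -29$
$Z \left(U{\left(x{\left(-4 \right)},-2 \right)} - 45\right) = - 29 \left(\frac{2 \frac{7 + 4 \left(-4\right)}{2 - 4}}{4 - 2} - 45\right) = - 29 \left(\frac{2 \frac{7 - 16}{-2}}{2} - 45\right) = - 29 \left(2 \left(\left(- \frac{1}{2}\right) \left(-9\right)\right) \frac{1}{2} - 45\right) = - 29 \left(2 \cdot \frac{9}{2} \cdot \frac{1}{2} - 45\right) = - 29 \left(\frac{9}{2} - 45\right) = \left(-29\right) \left(- \frac{81}{2}\right) = \frac{2349}{2}$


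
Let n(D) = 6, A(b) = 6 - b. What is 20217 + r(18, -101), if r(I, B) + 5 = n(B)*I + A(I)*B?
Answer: 21532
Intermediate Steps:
r(I, B) = -5 + 6*I + B*(6 - I) (r(I, B) = -5 + (6*I + (6 - I)*B) = -5 + (6*I + B*(6 - I)) = -5 + 6*I + B*(6 - I))
20217 + r(18, -101) = 20217 + (-5 + 6*18 - 1*(-101)*(-6 + 18)) = 20217 + (-5 + 108 - 1*(-101)*12) = 20217 + (-5 + 108 + 1212) = 20217 + 1315 = 21532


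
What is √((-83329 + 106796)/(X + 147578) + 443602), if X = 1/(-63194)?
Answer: 2*√9645585439008445252090815/9326044131 ≈ 666.04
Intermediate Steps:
X = -1/63194 ≈ -1.5824e-5
√((-83329 + 106796)/(X + 147578) + 443602) = √((-83329 + 106796)/(-1/63194 + 147578) + 443602) = √(23467/(9326044131/63194) + 443602) = √(23467*(63194/9326044131) + 443602) = √(1482973598/9326044131 + 443602) = √(4137053311573460/9326044131) = 2*√9645585439008445252090815/9326044131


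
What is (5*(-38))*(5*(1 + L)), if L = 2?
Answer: -2850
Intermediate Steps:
(5*(-38))*(5*(1 + L)) = (5*(-38))*(5*(1 + 2)) = -950*3 = -190*15 = -2850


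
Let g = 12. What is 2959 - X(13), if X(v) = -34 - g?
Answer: 3005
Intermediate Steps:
X(v) = -46 (X(v) = -34 - 1*12 = -34 - 12 = -46)
2959 - X(13) = 2959 - 1*(-46) = 2959 + 46 = 3005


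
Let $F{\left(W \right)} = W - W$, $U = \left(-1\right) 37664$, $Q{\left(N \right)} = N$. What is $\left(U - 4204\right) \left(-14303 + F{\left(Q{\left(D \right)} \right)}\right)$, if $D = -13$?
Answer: $598838004$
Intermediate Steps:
$U = -37664$
$F{\left(W \right)} = 0$
$\left(U - 4204\right) \left(-14303 + F{\left(Q{\left(D \right)} \right)}\right) = \left(-37664 - 4204\right) \left(-14303 + 0\right) = \left(-41868\right) \left(-14303\right) = 598838004$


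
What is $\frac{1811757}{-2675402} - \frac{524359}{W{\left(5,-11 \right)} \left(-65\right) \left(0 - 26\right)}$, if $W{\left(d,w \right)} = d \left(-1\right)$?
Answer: $\frac{346890442667}{5651786725} \approx 61.377$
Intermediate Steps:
$W{\left(d,w \right)} = - d$
$\frac{1811757}{-2675402} - \frac{524359}{W{\left(5,-11 \right)} \left(-65\right) \left(0 - 26\right)} = \frac{1811757}{-2675402} - \frac{524359}{\left(-1\right) 5 \left(-65\right) \left(0 - 26\right)} = 1811757 \left(- \frac{1}{2675402}\right) - \frac{524359}{\left(-5\right) \left(-65\right) \left(-26\right)} = - \frac{1811757}{2675402} - \frac{524359}{325 \left(-26\right)} = - \frac{1811757}{2675402} - \frac{524359}{-8450} = - \frac{1811757}{2675402} - - \frac{524359}{8450} = - \frac{1811757}{2675402} + \frac{524359}{8450} = \frac{346890442667}{5651786725}$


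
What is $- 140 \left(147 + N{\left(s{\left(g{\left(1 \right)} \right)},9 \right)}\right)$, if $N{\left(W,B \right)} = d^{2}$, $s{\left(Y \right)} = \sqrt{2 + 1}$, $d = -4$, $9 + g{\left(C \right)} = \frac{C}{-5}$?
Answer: $-22820$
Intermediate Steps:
$g{\left(C \right)} = -9 - \frac{C}{5}$ ($g{\left(C \right)} = -9 + \frac{C}{-5} = -9 + C \left(- \frac{1}{5}\right) = -9 - \frac{C}{5}$)
$s{\left(Y \right)} = \sqrt{3}$
$N{\left(W,B \right)} = 16$ ($N{\left(W,B \right)} = \left(-4\right)^{2} = 16$)
$- 140 \left(147 + N{\left(s{\left(g{\left(1 \right)} \right)},9 \right)}\right) = - 140 \left(147 + 16\right) = \left(-140\right) 163 = -22820$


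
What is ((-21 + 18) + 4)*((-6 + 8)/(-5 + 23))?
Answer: ⅑ ≈ 0.11111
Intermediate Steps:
((-21 + 18) + 4)*((-6 + 8)/(-5 + 23)) = (-3 + 4)*(2/18) = 1*(2*(1/18)) = 1*(⅑) = ⅑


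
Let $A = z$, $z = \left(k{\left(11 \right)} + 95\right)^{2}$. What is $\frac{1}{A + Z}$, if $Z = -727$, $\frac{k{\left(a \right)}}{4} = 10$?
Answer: $\frac{1}{17498} \approx 5.7149 \cdot 10^{-5}$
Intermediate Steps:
$k{\left(a \right)} = 40$ ($k{\left(a \right)} = 4 \cdot 10 = 40$)
$z = 18225$ ($z = \left(40 + 95\right)^{2} = 135^{2} = 18225$)
$A = 18225$
$\frac{1}{A + Z} = \frac{1}{18225 - 727} = \frac{1}{17498}$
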